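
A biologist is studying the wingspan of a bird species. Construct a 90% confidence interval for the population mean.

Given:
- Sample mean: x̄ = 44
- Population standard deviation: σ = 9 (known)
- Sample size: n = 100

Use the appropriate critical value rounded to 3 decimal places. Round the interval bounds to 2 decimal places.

The population standard deviation σ is known, so use a z-interval (standard normal critical value).

For 90% confidence, z* = 1.645 (from standard normal table)

Standard error: SE = σ/√n = 9/√100 = 0.900000

Margin of error: E = z* × SE = 1.645 × 0.900000 = 1.4805

Z-interval: x̄ ± E = 44 ± 1.4805 = (42.5195, 45.4805)

Rounded to 2 decimal places:

(42.52, 45.48)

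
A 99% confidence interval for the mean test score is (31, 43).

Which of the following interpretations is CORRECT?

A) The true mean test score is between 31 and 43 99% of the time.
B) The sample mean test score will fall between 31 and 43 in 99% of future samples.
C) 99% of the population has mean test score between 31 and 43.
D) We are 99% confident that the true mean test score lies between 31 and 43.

A confidence interval represents our confidence in the procedure, not a probability statement about the parameter.

Key concept: If we repeated this sampling process many times and computed a 99% CI each time, about 99% of those intervals would contain the true population parameter.

For this specific interval (31, 43):
- Midpoint (point estimate): 37
- Margin of error: 6

The correct interpretation is the one stating confidence that the true parameter lies in the interval — option D.

D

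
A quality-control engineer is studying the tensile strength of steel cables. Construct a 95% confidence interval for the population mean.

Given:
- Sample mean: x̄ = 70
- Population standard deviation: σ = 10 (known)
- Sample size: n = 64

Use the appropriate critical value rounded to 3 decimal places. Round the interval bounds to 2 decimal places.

The population standard deviation σ is known, so use a z-interval (standard normal critical value).

For 95% confidence, z* = 1.96 (from standard normal table)

Standard error: SE = σ/√n = 10/√64 = 1.250000

Margin of error: E = z* × SE = 1.96 × 1.250000 = 2.4500

Z-interval: x̄ ± E = 70 ± 2.4500 = (67.5500, 72.4500)

Rounded to 2 decimal places:

(67.55, 72.45)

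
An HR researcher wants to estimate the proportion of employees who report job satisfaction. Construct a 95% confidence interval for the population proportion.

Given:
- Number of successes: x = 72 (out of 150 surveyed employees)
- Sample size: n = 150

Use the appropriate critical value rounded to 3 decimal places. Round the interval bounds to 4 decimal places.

Sample proportion: p̂ = 72/150 = 0.480000

Check conditions for normal approximation:
  np̂ = 72 ≥ 10 ✓
  n(1-p̂) = 78 ≥ 10 ✓

The sample is large enough, so use a z-interval (normal approximation) for the proportion.

For 95% confidence, z* = 1.96 (from standard normal table)

Standard error: SE = √(p̂(1-p̂)/n) = √(0.480000×0.520000/150) = 0.04079216

Margin of error: E = z* × SE = 1.96 × 0.04079216 = 0.079953

Z-interval: p̂ ± E = 0.480000 ± 0.079953 = (0.400047, 0.559953)

Rounded to 4 decimal places:

(0.4000, 0.5600)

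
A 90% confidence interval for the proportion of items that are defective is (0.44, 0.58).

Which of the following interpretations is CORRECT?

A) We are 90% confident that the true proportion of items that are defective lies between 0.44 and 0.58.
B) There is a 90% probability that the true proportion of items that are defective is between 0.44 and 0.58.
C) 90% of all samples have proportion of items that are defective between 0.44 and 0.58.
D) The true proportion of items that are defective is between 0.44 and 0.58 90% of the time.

A confidence interval represents our confidence in the procedure, not a probability statement about the parameter.

Key concept: If we repeated this sampling process many times and computed a 90% CI each time, about 90% of those intervals would contain the true population parameter.

For this specific interval (0.44, 0.58):
- Midpoint (point estimate): 0.51
- Margin of error: 0.07

The correct interpretation is the one stating confidence that the true parameter lies in the interval — option A.

A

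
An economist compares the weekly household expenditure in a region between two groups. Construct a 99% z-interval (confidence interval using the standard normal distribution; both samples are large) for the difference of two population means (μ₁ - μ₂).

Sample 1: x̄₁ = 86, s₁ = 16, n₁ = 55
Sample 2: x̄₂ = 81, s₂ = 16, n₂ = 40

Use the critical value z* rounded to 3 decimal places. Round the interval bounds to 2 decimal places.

Both samples are large (n₁ = 55 ≥ 30, n₂ = 40 ≥ 30), so a z-interval for the difference of means applies.

Point estimate: x̄₁ - x̄₂ = 86 - 81 = 5

Standard error: SE = √(s₁²/n₁ + s₂²/n₂)
= √(16²/55 + 16²/40)
= √(4.654545 + 6.400000)
= 3.324838

For 99% confidence, z* = 2.576 (from standard normal table)
Margin of error: E = z* × SE = 2.576 × 3.324838 = 8.5648

Z-interval: (x̄₁ - x̄₂) ± E = 5 ± 8.5648 = (-3.5648, 13.5648)

Rounded to 2 decimal places:

(-3.56, 13.56)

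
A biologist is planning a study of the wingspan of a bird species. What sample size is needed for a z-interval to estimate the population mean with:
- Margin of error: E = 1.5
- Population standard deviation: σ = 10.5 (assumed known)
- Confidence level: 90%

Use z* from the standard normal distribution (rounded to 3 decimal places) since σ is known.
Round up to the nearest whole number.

Using z* since population σ is known (z-interval formula).

For 90% confidence, z* = 1.645 (from standard normal table)

Sample size formula for z-interval: n = (z*σ/E)²

n = (1.645 × 10.5 / 1.5)²
  = (11.515000)²
  = 132.5952

Round up to the nearest whole number: n = 133

133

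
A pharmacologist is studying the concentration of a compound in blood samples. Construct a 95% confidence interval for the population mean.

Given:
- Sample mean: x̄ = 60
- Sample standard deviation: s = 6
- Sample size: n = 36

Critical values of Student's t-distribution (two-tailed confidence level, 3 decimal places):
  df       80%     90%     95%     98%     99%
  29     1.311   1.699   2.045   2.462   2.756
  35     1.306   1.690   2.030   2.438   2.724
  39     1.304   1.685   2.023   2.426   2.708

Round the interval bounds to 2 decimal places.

The population standard deviation σ is unknown (only the sample standard deviation s is given), so use a t-interval with df = n - 1 = 36 - 1 = 35.

For 95% confidence with df = 35, t* = 2.030 (from t-table)

Standard error: SE = s/√n = 6/√36 = 1.000000

Margin of error: E = t* × SE = 2.030 × 1.000000 = 2.0300

T-interval: x̄ ± E = 60 ± 2.0300 = (57.9700, 62.0300)

Rounded to 2 decimal places:

(57.97, 62.03)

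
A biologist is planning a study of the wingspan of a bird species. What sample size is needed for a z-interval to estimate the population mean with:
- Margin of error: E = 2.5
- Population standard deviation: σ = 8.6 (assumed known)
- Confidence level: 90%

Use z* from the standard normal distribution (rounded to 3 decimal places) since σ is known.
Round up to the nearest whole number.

Using z* since population σ is known (z-interval formula).

For 90% confidence, z* = 1.645 (from standard normal table)

Sample size formula for z-interval: n = (z*σ/E)²

n = (1.645 × 8.6 / 2.5)²
  = (5.658800)²
  = 32.0220

Round up to the nearest whole number: n = 33

33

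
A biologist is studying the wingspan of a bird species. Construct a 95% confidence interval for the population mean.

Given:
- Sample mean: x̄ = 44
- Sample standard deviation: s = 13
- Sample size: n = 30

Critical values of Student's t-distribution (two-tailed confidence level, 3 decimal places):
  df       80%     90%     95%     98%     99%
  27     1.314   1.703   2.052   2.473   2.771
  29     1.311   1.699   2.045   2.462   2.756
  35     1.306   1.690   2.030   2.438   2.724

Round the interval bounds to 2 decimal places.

The population standard deviation σ is unknown (only the sample standard deviation s is given), so use a t-interval with df = n - 1 = 30 - 1 = 29.

For 95% confidence with df = 29, t* = 2.045 (from t-table)

Standard error: SE = s/√n = 13/√30 = 2.373464

Margin of error: E = t* × SE = 2.045 × 2.373464 = 4.8537

T-interval: x̄ ± E = 44 ± 4.8537 = (39.1463, 48.8537)

Rounded to 2 decimal places:

(39.15, 48.85)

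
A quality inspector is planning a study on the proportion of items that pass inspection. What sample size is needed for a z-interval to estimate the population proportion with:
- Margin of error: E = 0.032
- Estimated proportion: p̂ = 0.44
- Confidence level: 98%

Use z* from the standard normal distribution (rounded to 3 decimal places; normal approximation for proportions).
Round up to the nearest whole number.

Using z* for proportion z-interval (normal approximation).

For 98% confidence, z* = 2.326 (from standard normal table)

Sample size formula for proportion z-interval: n = z*²p̂(1-p̂)/E²

n = 2.326² × 0.44 × 0.56 / 0.032²
  = 5.410276 × 0.2464 / 0.001024
  = 1301.8477

Round up to the nearest whole number: n = 1302

1302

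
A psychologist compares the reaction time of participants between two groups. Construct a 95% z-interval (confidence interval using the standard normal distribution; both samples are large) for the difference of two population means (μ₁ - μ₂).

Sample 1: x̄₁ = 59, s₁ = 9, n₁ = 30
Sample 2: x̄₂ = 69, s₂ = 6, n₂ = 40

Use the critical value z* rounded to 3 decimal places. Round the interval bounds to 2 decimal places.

Both samples are large (n₁ = 30 ≥ 30, n₂ = 40 ≥ 30), so a z-interval for the difference of means applies.

Point estimate: x̄₁ - x̄₂ = 59 - 69 = -10

Standard error: SE = √(s₁²/n₁ + s₂²/n₂)
= √(9²/30 + 6²/40)
= √(2.700000 + 0.900000)
= 1.897367

For 95% confidence, z* = 1.96 (from standard normal table)
Margin of error: E = z* × SE = 1.96 × 1.897367 = 3.7188

Z-interval: (x̄₁ - x̄₂) ± E = -10 ± 3.7188 = (-13.7188, -6.2812)

Rounded to 2 decimal places:

(-13.72, -6.28)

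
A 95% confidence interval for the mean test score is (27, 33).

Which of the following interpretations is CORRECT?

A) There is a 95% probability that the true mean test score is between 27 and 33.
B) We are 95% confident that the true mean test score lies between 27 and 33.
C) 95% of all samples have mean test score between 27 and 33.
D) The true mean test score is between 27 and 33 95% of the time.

A confidence interval represents our confidence in the procedure, not a probability statement about the parameter.

Key concept: If we repeated this sampling process many times and computed a 95% CI each time, about 95% of those intervals would contain the true population parameter.

For this specific interval (27, 33):
- Midpoint (point estimate): 30
- Margin of error: 3

The correct interpretation is the one stating confidence that the true parameter lies in the interval — option B.

B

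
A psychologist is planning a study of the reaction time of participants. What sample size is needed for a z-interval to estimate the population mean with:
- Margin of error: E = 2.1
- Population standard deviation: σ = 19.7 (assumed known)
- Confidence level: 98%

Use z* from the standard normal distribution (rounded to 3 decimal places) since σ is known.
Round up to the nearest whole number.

Using z* since population σ is known (z-interval formula).

For 98% confidence, z* = 2.326 (from standard normal table)

Sample size formula for z-interval: n = (z*σ/E)²

n = (2.326 × 19.7 / 2.1)²
  = (21.820095)²
  = 476.1166

Round up to the nearest whole number: n = 477

477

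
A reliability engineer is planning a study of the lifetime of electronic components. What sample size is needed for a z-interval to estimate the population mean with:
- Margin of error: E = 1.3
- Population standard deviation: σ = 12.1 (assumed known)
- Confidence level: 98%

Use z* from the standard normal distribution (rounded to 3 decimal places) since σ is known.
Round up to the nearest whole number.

Using z* since population σ is known (z-interval formula).

For 98% confidence, z* = 2.326 (from standard normal table)

Sample size formula for z-interval: n = (z*σ/E)²

n = (2.326 × 12.1 / 1.3)²
  = (21.649692)²
  = 468.7092

Round up to the nearest whole number: n = 469

469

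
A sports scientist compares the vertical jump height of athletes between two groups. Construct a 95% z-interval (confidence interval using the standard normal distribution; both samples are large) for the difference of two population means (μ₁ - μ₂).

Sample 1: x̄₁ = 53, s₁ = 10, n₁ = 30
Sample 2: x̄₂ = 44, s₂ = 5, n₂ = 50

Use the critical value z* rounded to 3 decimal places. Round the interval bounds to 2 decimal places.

Both samples are large (n₁ = 30 ≥ 30, n₂ = 50 ≥ 30), so a z-interval for the difference of means applies.

Point estimate: x̄₁ - x̄₂ = 53 - 44 = 9

Standard error: SE = √(s₁²/n₁ + s₂²/n₂)
= √(10²/30 + 5²/50)
= √(3.333333 + 0.500000)
= 1.957890

For 95% confidence, z* = 1.96 (from standard normal table)
Margin of error: E = z* × SE = 1.96 × 1.957890 = 3.8375

Z-interval: (x̄₁ - x̄₂) ± E = 9 ± 3.8375 = (5.1625, 12.8375)

Rounded to 2 decimal places:

(5.16, 12.84)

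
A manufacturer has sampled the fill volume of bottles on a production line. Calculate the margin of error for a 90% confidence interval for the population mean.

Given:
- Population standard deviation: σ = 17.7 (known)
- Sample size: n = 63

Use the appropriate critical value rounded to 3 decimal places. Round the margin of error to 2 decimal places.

The population standard deviation σ is known, so use the z-interval margin of error formula.

For 90% confidence, z* = 1.645 (from standard normal table)

Margin of error formula for z-interval: E = z* × σ/√n

E = 1.645 × 17.7/√63
  = 1.645 × 2.229990
  = 3.6683

Rounded to 2 decimal places:

3.67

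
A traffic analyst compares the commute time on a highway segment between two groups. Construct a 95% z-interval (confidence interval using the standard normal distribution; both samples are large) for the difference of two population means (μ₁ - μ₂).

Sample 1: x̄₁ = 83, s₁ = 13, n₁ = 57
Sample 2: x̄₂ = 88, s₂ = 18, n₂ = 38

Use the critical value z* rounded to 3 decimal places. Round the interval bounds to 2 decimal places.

Both samples are large (n₁ = 57 ≥ 30, n₂ = 38 ≥ 30), so a z-interval for the difference of means applies.

Point estimate: x̄₁ - x̄₂ = 83 - 88 = -5

Standard error: SE = √(s₁²/n₁ + s₂²/n₂)
= √(13²/57 + 18²/38)
= √(2.964912 + 8.526316)
= 3.389871

For 95% confidence, z* = 1.96 (from standard normal table)
Margin of error: E = z* × SE = 1.96 × 3.389871 = 6.6441

Z-interval: (x̄₁ - x̄₂) ± E = -5 ± 6.6441 = (-11.6441, 1.6441)

Rounded to 2 decimal places:

(-11.64, 1.64)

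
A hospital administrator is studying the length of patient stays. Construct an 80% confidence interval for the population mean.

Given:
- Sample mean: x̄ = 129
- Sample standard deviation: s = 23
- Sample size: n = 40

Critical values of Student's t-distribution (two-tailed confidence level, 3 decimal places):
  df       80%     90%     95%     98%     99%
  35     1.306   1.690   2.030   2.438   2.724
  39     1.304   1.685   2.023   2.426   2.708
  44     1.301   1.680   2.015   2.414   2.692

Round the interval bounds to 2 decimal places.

The population standard deviation σ is unknown (only the sample standard deviation s is given), so use a t-interval with df = n - 1 = 40 - 1 = 39.

For 80% confidence with df = 39, t* = 1.304 (from t-table)

Standard error: SE = s/√n = 23/√40 = 3.636619

Margin of error: E = t* × SE = 1.304 × 3.636619 = 4.7422

T-interval: x̄ ± E = 129 ± 4.7422 = (124.2578, 133.7422)

Rounded to 2 decimal places:

(124.26, 133.74)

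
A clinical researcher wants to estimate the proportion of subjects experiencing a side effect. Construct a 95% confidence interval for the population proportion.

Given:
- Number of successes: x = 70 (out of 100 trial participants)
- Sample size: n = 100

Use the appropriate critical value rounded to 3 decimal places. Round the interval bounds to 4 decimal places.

Sample proportion: p̂ = 70/100 = 0.700000

Check conditions for normal approximation:
  np̂ = 70 ≥ 10 ✓
  n(1-p̂) = 30 ≥ 10 ✓

The sample is large enough, so use a z-interval (normal approximation) for the proportion.

For 95% confidence, z* = 1.96 (from standard normal table)

Standard error: SE = √(p̂(1-p̂)/n) = √(0.700000×0.300000/100) = 0.04582576

Margin of error: E = z* × SE = 1.96 × 0.04582576 = 0.089818

Z-interval: p̂ ± E = 0.700000 ± 0.089818 = (0.610182, 0.789818)

Rounded to 4 decimal places:

(0.6102, 0.7898)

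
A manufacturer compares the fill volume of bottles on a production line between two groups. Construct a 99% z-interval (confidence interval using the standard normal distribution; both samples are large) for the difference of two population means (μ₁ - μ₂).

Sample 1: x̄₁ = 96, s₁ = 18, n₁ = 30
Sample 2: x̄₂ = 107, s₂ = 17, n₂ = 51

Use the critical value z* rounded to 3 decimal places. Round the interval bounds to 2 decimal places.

Both samples are large (n₁ = 30 ≥ 30, n₂ = 51 ≥ 30), so a z-interval for the difference of means applies.

Point estimate: x̄₁ - x̄₂ = 96 - 107 = -11

Standard error: SE = √(s₁²/n₁ + s₂²/n₂)
= √(18²/30 + 17²/51)
= √(10.800000 + 5.666667)
= 4.057914

For 99% confidence, z* = 2.576 (from standard normal table)
Margin of error: E = z* × SE = 2.576 × 4.057914 = 10.4532

Z-interval: (x̄₁ - x̄₂) ± E = -11 ± 10.4532 = (-21.4532, -0.5468)

Rounded to 2 decimal places:

(-21.45, -0.55)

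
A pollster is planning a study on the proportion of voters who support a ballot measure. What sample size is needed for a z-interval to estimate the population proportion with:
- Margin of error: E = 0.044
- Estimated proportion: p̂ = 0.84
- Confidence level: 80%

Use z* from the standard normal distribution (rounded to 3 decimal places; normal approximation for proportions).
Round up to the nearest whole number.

Using z* for proportion z-interval (normal approximation).

For 80% confidence, z* = 1.282 (from standard normal table)

Sample size formula for proportion z-interval: n = z*²p̂(1-p̂)/E²

n = 1.282² × 0.84 × 0.16 / 0.044²
  = 1.643524 × 0.1344 / 0.001936
  = 114.0959

Round up to the nearest whole number: n = 115

115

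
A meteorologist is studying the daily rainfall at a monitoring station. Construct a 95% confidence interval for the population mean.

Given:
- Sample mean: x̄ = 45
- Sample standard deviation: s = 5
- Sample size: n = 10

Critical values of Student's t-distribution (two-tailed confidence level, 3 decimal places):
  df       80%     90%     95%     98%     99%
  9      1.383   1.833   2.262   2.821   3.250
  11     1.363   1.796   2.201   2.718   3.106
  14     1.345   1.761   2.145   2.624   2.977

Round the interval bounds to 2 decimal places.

The population standard deviation σ is unknown (only the sample standard deviation s is given), so use a t-interval with df = n - 1 = 10 - 1 = 9.

For 95% confidence with df = 9, t* = 2.262 (from t-table)

Standard error: SE = s/√n = 5/√10 = 1.581139

Margin of error: E = t* × SE = 2.262 × 1.581139 = 3.5765

T-interval: x̄ ± E = 45 ± 3.5765 = (41.4235, 48.5765)

Rounded to 2 decimal places:

(41.42, 48.58)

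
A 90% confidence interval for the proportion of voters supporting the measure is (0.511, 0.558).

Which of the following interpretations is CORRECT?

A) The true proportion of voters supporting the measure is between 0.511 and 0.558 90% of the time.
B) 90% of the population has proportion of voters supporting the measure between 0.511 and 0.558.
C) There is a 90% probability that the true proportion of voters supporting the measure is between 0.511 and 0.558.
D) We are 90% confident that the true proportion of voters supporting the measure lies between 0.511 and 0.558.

A confidence interval represents our confidence in the procedure, not a probability statement about the parameter.

Key concept: If we repeated this sampling process many times and computed a 90% CI each time, about 90% of those intervals would contain the true population parameter.

For this specific interval (0.511, 0.558):
- Midpoint (point estimate): 0.5345
- Margin of error: 0.0235

The correct interpretation is the one stating confidence that the true parameter lies in the interval — option D.

D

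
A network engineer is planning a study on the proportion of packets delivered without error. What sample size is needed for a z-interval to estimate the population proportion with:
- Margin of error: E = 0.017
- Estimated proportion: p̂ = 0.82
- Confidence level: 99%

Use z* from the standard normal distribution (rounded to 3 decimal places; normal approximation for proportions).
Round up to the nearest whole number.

Using z* for proportion z-interval (normal approximation).

For 99% confidence, z* = 2.576 (from standard normal table)

Sample size formula for proportion z-interval: n = z*²p̂(1-p̂)/E²

n = 2.576² × 0.82 × 0.18 / 0.017²
  = 6.635776 × 0.1476 / 0.000289
  = 3389.0676

Round up to the nearest whole number: n = 3390

3390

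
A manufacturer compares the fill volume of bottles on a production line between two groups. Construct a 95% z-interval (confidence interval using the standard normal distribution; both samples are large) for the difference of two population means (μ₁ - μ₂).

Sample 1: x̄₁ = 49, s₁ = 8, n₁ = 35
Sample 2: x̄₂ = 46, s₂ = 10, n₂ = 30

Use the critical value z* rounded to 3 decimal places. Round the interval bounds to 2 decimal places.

Both samples are large (n₁ = 35 ≥ 30, n₂ = 30 ≥ 30), so a z-interval for the difference of means applies.

Point estimate: x̄₁ - x̄₂ = 49 - 46 = 3

Standard error: SE = √(s₁²/n₁ + s₂²/n₂)
= √(8²/35 + 10²/30)
= √(1.828571 + 3.333333)
= 2.271983

For 95% confidence, z* = 1.96 (from standard normal table)
Margin of error: E = z* × SE = 1.96 × 2.271983 = 4.4531

Z-interval: (x̄₁ - x̄₂) ± E = 3 ± 4.4531 = (-1.4531, 7.4531)

Rounded to 2 decimal places:

(-1.45, 7.45)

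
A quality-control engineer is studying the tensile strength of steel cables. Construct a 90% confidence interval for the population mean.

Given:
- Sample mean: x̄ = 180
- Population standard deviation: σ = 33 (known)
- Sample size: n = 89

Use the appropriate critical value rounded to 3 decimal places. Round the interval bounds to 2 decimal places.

The population standard deviation σ is known, so use a z-interval (standard normal critical value).

For 90% confidence, z* = 1.645 (from standard normal table)

Standard error: SE = σ/√n = 33/√89 = 3.497993

Margin of error: E = z* × SE = 1.645 × 3.497993 = 5.7542

Z-interval: x̄ ± E = 180 ± 5.7542 = (174.2458, 185.7542)

Rounded to 2 decimal places:

(174.25, 185.75)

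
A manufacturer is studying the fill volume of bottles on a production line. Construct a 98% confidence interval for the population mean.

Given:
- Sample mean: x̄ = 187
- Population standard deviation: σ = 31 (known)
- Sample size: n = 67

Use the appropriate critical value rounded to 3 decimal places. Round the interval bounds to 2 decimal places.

The population standard deviation σ is known, so use a z-interval (standard normal critical value).

For 98% confidence, z* = 2.326 (from standard normal table)

Standard error: SE = σ/√n = 31/√67 = 3.787253

Margin of error: E = z* × SE = 2.326 × 3.787253 = 8.8091

Z-interval: x̄ ± E = 187 ± 8.8091 = (178.1909, 195.8091)

Rounded to 2 decimal places:

(178.19, 195.81)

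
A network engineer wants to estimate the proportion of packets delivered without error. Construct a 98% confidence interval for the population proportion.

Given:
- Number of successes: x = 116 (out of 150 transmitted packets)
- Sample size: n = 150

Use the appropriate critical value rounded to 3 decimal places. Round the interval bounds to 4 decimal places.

Sample proportion: p̂ = 116/150 = 0.773333

Check conditions for normal approximation:
  np̂ = 116 ≥ 10 ✓
  n(1-p̂) = 34 ≥ 10 ✓

The sample is large enough, so use a z-interval (normal approximation) for the proportion.

For 98% confidence, z* = 2.326 (from standard normal table)

Standard error: SE = √(p̂(1-p̂)/n) = √(0.773333×0.226667/150) = 0.03418468

Margin of error: E = z* × SE = 2.326 × 0.03418468 = 0.079514

Z-interval: p̂ ± E = 0.773333 ± 0.079514 = (0.693820, 0.852847)

Rounded to 4 decimal places:

(0.6938, 0.8528)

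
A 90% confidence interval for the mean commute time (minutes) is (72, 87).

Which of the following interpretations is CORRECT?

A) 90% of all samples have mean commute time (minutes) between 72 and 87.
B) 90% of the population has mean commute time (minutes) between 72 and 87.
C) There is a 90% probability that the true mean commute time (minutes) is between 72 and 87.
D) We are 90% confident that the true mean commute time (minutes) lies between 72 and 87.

A confidence interval represents our confidence in the procedure, not a probability statement about the parameter.

Key concept: If we repeated this sampling process many times and computed a 90% CI each time, about 90% of those intervals would contain the true population parameter.

For this specific interval (72, 87):
- Midpoint (point estimate): 79.5
- Margin of error: 7.5

The correct interpretation is the one stating confidence that the true parameter lies in the interval — option D.

D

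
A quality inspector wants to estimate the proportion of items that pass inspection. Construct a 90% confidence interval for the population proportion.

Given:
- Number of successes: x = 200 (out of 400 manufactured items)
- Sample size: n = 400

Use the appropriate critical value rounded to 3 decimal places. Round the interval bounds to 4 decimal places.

Sample proportion: p̂ = 200/400 = 0.500000

Check conditions for normal approximation:
  np̂ = 200 ≥ 10 ✓
  n(1-p̂) = 200 ≥ 10 ✓

The sample is large enough, so use a z-interval (normal approximation) for the proportion.

For 90% confidence, z* = 1.645 (from standard normal table)

Standard error: SE = √(p̂(1-p̂)/n) = √(0.500000×0.500000/400) = 0.02500000

Margin of error: E = z* × SE = 1.645 × 0.02500000 = 0.041125

Z-interval: p̂ ± E = 0.500000 ± 0.041125 = (0.458875, 0.541125)

Rounded to 4 decimal places:

(0.4589, 0.5411)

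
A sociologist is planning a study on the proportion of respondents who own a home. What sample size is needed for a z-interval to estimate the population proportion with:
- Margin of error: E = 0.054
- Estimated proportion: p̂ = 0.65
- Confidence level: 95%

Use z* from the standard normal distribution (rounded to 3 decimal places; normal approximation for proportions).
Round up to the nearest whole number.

Using z* for proportion z-interval (normal approximation).

For 95% confidence, z* = 1.96 (from standard normal table)

Sample size formula for proportion z-interval: n = z*²p̂(1-p̂)/E²

n = 1.96² × 0.65 × 0.35 / 0.054²
  = 3.8416 × 0.2275 / 0.002916
  = 299.7133

Round up to the nearest whole number: n = 300

300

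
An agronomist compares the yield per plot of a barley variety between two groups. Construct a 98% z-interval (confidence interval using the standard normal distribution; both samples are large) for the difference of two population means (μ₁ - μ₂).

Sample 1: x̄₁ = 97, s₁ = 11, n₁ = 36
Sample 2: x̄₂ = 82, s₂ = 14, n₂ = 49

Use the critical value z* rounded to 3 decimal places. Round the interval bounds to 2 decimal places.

Both samples are large (n₁ = 36 ≥ 30, n₂ = 49 ≥ 30), so a z-interval for the difference of means applies.

Point estimate: x̄₁ - x̄₂ = 97 - 82 = 15

Standard error: SE = √(s₁²/n₁ + s₂²/n₂)
= √(11²/36 + 14²/49)
= √(3.361111 + 4.000000)
= 2.713137

For 98% confidence, z* = 2.326 (from standard normal table)
Margin of error: E = z* × SE = 2.326 × 2.713137 = 6.3108

Z-interval: (x̄₁ - x̄₂) ± E = 15 ± 6.3108 = (8.6892, 21.3108)

Rounded to 2 decimal places:

(8.69, 21.31)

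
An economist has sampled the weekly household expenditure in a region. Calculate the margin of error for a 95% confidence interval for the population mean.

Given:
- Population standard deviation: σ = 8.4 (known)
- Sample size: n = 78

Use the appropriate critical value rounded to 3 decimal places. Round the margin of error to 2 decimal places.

The population standard deviation σ is known, so use the z-interval margin of error formula.

For 95% confidence, z* = 1.96 (from standard normal table)

Margin of error formula for z-interval: E = z* × σ/√n

E = 1.96 × 8.4/√78
  = 1.96 × 0.951113
  = 1.8642

Rounded to 2 decimal places:

1.86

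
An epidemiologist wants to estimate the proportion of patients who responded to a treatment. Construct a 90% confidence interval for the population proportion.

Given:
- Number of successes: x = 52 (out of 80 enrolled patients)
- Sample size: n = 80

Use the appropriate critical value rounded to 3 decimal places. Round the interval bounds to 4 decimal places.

Sample proportion: p̂ = 52/80 = 0.650000

Check conditions for normal approximation:
  np̂ = 52 ≥ 10 ✓
  n(1-p̂) = 28 ≥ 10 ✓

The sample is large enough, so use a z-interval (normal approximation) for the proportion.

For 90% confidence, z* = 1.645 (from standard normal table)

Standard error: SE = √(p̂(1-p̂)/n) = √(0.650000×0.350000/80) = 0.05332682

Margin of error: E = z* × SE = 1.645 × 0.05332682 = 0.087723

Z-interval: p̂ ± E = 0.650000 ± 0.087723 = (0.562277, 0.737723)

Rounded to 4 decimal places:

(0.5623, 0.7377)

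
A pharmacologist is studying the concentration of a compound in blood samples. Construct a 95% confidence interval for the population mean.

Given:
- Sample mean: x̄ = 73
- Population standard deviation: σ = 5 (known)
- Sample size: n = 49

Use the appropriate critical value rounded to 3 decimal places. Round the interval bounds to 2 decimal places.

The population standard deviation σ is known, so use a z-interval (standard normal critical value).

For 95% confidence, z* = 1.96 (from standard normal table)

Standard error: SE = σ/√n = 5/√49 = 0.714286

Margin of error: E = z* × SE = 1.96 × 0.714286 = 1.4000

Z-interval: x̄ ± E = 73 ± 1.4000 = (71.6000, 74.4000)

Rounded to 2 decimal places:

(71.60, 74.40)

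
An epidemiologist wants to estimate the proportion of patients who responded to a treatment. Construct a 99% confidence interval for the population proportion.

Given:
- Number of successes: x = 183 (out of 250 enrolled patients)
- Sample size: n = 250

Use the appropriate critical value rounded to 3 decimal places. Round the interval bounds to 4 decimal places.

Sample proportion: p̂ = 183/250 = 0.732000

Check conditions for normal approximation:
  np̂ = 183 ≥ 10 ✓
  n(1-p̂) = 67 ≥ 10 ✓

The sample is large enough, so use a z-interval (normal approximation) for the proportion.

For 99% confidence, z* = 2.576 (from standard normal table)

Standard error: SE = √(p̂(1-p̂)/n) = √(0.732000×0.268000/250) = 0.02801257

Margin of error: E = z* × SE = 2.576 × 0.02801257 = 0.072160

Z-interval: p̂ ± E = 0.732000 ± 0.072160 = (0.659840, 0.804160)

Rounded to 4 decimal places:

(0.6598, 0.8042)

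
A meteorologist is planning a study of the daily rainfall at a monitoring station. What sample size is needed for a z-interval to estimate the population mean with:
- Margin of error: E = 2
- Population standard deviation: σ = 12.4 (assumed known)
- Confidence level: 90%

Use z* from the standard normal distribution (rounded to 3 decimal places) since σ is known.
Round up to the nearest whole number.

Using z* since population σ is known (z-interval formula).

For 90% confidence, z* = 1.645 (from standard normal table)

Sample size formula for z-interval: n = (z*σ/E)²

n = (1.645 × 12.4 / 2)²
  = (10.199000)²
  = 104.0196

Round up to the nearest whole number: n = 105

105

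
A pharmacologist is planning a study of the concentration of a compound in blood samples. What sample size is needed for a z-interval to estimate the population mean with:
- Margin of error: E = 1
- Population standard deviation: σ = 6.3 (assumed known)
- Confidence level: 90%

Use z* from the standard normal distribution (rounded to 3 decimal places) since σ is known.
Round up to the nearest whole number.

Using z* since population σ is known (z-interval formula).

For 90% confidence, z* = 1.645 (from standard normal table)

Sample size formula for z-interval: n = (z*σ/E)²

n = (1.645 × 6.3 / 1)²
  = (10.363500)²
  = 107.4021

Round up to the nearest whole number: n = 108

108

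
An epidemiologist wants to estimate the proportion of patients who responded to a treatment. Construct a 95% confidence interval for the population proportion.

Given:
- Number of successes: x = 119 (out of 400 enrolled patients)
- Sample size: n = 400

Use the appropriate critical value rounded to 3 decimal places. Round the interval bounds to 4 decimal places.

Sample proportion: p̂ = 119/400 = 0.297500

Check conditions for normal approximation:
  np̂ = 119 ≥ 10 ✓
  n(1-p̂) = 281 ≥ 10 ✓

The sample is large enough, so use a z-interval (normal approximation) for the proportion.

For 95% confidence, z* = 1.96 (from standard normal table)

Standard error: SE = √(p̂(1-p̂)/n) = √(0.297500×0.702500/400) = 0.02285792

Margin of error: E = z* × SE = 1.96 × 0.02285792 = 0.044802

Z-interval: p̂ ± E = 0.297500 ± 0.044802 = (0.252698, 0.342302)

Rounded to 4 decimal places:

(0.2527, 0.3423)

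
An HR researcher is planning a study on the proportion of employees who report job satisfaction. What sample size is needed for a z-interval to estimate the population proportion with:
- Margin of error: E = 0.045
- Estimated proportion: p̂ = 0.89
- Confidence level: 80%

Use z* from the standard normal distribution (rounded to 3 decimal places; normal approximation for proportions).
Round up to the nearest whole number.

Using z* for proportion z-interval (normal approximation).

For 80% confidence, z* = 1.282 (from standard normal table)

Sample size formula for proportion z-interval: n = z*²p̂(1-p̂)/E²

n = 1.282² × 0.89 × 0.11 / 0.045²
  = 1.643524 × 0.0979 / 0.002025
  = 79.4573

Round up to the nearest whole number: n = 80

80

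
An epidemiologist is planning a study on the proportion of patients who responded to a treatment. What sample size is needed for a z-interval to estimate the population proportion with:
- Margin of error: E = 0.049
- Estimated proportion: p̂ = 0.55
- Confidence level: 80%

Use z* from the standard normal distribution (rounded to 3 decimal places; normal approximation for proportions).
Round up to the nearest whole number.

Using z* for proportion z-interval (normal approximation).

For 80% confidence, z* = 1.282 (from standard normal table)

Sample size formula for proportion z-interval: n = z*²p̂(1-p̂)/E²

n = 1.282² × 0.55 × 0.45 / 0.049²
  = 1.643524 × 0.2475 / 0.002401
  = 169.4178

Round up to the nearest whole number: n = 170

170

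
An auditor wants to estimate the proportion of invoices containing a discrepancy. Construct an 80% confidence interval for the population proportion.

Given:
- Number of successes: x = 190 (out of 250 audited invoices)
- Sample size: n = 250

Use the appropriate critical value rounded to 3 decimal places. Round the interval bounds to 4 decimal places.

Sample proportion: p̂ = 190/250 = 0.760000

Check conditions for normal approximation:
  np̂ = 190 ≥ 10 ✓
  n(1-p̂) = 60 ≥ 10 ✓

The sample is large enough, so use a z-interval (normal approximation) for the proportion.

For 80% confidence, z* = 1.282 (from standard normal table)

Standard error: SE = √(p̂(1-p̂)/n) = √(0.760000×0.240000/250) = 0.02701111

Margin of error: E = z* × SE = 1.282 × 0.02701111 = 0.034628

Z-interval: p̂ ± E = 0.760000 ± 0.034628 = (0.725372, 0.794628)

Rounded to 4 decimal places:

(0.7254, 0.7946)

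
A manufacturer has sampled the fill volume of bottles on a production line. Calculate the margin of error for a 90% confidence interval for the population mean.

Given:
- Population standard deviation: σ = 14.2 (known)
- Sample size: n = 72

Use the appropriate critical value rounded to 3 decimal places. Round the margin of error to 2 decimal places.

The population standard deviation σ is known, so use the z-interval margin of error formula.

For 90% confidence, z* = 1.645 (from standard normal table)

Margin of error formula for z-interval: E = z* × σ/√n

E = 1.645 × 14.2/√72
  = 1.645 × 1.673486
  = 2.7529

Rounded to 2 decimal places:

2.75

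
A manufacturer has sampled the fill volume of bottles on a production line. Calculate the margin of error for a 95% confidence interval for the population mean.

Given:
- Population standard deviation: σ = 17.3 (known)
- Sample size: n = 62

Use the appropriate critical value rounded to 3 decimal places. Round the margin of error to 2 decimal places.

The population standard deviation σ is known, so use the z-interval margin of error formula.

For 95% confidence, z* = 1.96 (from standard normal table)

Margin of error formula for z-interval: E = z* × σ/√n

E = 1.96 × 17.3/√62
  = 1.96 × 2.197102
  = 4.3063

Rounded to 2 decimal places:

4.31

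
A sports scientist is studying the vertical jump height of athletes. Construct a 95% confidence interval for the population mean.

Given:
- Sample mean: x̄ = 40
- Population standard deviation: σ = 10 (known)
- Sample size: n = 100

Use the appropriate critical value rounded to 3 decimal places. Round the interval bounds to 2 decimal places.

The population standard deviation σ is known, so use a z-interval (standard normal critical value).

For 95% confidence, z* = 1.96 (from standard normal table)

Standard error: SE = σ/√n = 10/√100 = 1.000000

Margin of error: E = z* × SE = 1.96 × 1.000000 = 1.9600

Z-interval: x̄ ± E = 40 ± 1.9600 = (38.0400, 41.9600)

Rounded to 2 decimal places:

(38.04, 41.96)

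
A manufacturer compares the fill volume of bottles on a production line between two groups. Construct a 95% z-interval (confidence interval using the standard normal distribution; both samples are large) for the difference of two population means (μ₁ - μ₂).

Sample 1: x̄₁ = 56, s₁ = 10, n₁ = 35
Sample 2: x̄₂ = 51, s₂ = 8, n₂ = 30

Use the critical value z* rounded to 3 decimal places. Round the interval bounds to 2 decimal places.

Both samples are large (n₁ = 35 ≥ 30, n₂ = 30 ≥ 30), so a z-interval for the difference of means applies.

Point estimate: x̄₁ - x̄₂ = 56 - 51 = 5

Standard error: SE = √(s₁²/n₁ + s₂²/n₂)
= √(10²/35 + 8²/30)
= √(2.857143 + 2.133333)
= 2.233937

For 95% confidence, z* = 1.96 (from standard normal table)
Margin of error: E = z* × SE = 1.96 × 2.233937 = 4.3785

Z-interval: (x̄₁ - x̄₂) ± E = 5 ± 4.3785 = (0.6215, 9.3785)

Rounded to 2 decimal places:

(0.62, 9.38)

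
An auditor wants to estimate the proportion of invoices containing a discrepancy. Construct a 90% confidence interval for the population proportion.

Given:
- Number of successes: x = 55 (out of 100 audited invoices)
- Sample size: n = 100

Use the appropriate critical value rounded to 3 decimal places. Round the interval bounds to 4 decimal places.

Sample proportion: p̂ = 55/100 = 0.550000

Check conditions for normal approximation:
  np̂ = 55 ≥ 10 ✓
  n(1-p̂) = 45 ≥ 10 ✓

The sample is large enough, so use a z-interval (normal approximation) for the proportion.

For 90% confidence, z* = 1.645 (from standard normal table)

Standard error: SE = √(p̂(1-p̂)/n) = √(0.550000×0.450000/100) = 0.04974937

Margin of error: E = z* × SE = 1.645 × 0.04974937 = 0.081838

Z-interval: p̂ ± E = 0.550000 ± 0.081838 = (0.468162, 0.631838)

Rounded to 4 decimal places:

(0.4682, 0.6318)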